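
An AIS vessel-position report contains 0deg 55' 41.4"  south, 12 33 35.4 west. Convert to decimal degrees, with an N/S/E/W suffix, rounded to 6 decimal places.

0.928167° S, 12.559833° W

Lat: 0 + 55/60 + 41.4/3600 = 0.9281667
Longitude: 33′ + 35.4″ = 33.59000′; 12 + 33.59000/60 = 12.5598333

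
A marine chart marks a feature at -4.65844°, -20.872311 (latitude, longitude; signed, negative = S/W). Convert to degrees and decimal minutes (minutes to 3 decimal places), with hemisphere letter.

4° 39.506′ S, 20° 52.339′ W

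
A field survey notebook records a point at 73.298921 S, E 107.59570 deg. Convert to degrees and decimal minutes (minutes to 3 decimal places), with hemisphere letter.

73° 17.935′ S, 107° 35.742′ E

Lat: minutes = (73.298921 − 73) × 60 = 17.93526
λ: fractional part 0.595700 → 35.74200 minutes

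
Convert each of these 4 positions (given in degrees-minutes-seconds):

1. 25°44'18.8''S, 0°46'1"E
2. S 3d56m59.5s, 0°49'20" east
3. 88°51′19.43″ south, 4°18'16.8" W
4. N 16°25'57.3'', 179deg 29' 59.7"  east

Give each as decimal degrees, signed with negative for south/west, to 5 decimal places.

Point 1:
  Latitude: 25 + 44/60 + 18.8/3600 = 25.738556
  S ⇒ negate
  Longitude: 0 + 46/60 + 1/3600 = 0.766944
  E → positive
Point 2:
  Latitude: 56′ + 59.5″ = 56.99167′; 3 + 56.99167/60 = 3.949861
  S ⇒ negate
  Lon: 49′ + 20″ = 49.33333′; 0 + 49.33333/60 = 0.822222
  E ⇒ keep positive
Point 3:
  Lat: 51′ + 19.43″ = 51.32383′; 88 + 51.32383/60 = 88.855397
  S → negative
  Lon: 4° + 18/60 + 16.8/3600 = 4 + 0.300000 + 0.004667 = 4.304667
  W ⇒ negate
Point 4:
  Lat: 16° + 25/60 + 57.3/3600 = 16 + 0.416667 + 0.015917 = 16.432583
  N → positive
  Longitude: 179° + 29/60 + 59.7/3600 = 179 + 0.483333 + 0.016583 = 179.499917
  E → positive

1. -25.73856, 0.76694
2. -3.94986, 0.82222
3. -88.85540, -4.30467
4. 16.43258, 179.49992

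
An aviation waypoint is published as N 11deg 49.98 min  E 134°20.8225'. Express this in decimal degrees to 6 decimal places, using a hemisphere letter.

φ: 49.98′ = 0.833000°; total 11.8330000
Longitude: 20.8225′ = 0.347042°; total 134.3470417

11.833000° N, 134.347042° E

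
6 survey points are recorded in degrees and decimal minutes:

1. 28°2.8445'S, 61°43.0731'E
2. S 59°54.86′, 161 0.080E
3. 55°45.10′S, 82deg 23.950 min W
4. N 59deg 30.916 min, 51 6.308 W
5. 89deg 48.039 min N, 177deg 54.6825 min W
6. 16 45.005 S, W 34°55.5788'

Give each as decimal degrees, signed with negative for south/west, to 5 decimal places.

1. -28.04741, 61.71789
2. -59.91433, 161.00133
3. -55.75167, -82.39917
4. 59.51527, -51.10513
5. 89.80065, -177.91138
6. -16.75008, -34.92631

Point 1:
  Latitude: 2.8445′ = 0.047408°; total 28.047408
  S ⇒ negate
  Lon: 61 + 43.0731/60 = 61.717885
  E → positive
Point 2:
  Lat: 54.86′ = 0.914333°; total 59.914333
  S → negative
  Lon: 161 + 0.08/60 = 161.001333
  E ⇒ keep positive
Point 3:
  Lat: 55 + 45.1/60 = 55.751667
  S → negative
  λ: 82 + 23.95/60 = 82.399167
  W → negative
Point 4:
  Lat: 30.916′ = 0.515267°; total 59.515267
  N → positive
  Lon: 6.308′ = 0.105133°; total 51.105133
  hemisphere W, so the sign is −
Point 5:
  Latitude: 89 + 48.039/60 = 89.800650
  N ⇒ keep positive
  λ: 177 + 54.6825/60 = 177.911375
  W → negative
Point 6:
  Latitude: 45.005′ = 0.750083°; total 16.750083
  S → negative
  Longitude: 55.5788′ = 0.926313°; total 34.926313
  W ⇒ negate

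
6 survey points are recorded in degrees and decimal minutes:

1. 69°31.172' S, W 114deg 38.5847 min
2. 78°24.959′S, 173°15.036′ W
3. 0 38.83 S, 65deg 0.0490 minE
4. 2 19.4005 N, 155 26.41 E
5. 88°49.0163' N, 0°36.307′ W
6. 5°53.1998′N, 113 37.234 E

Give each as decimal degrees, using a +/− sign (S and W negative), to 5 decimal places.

1. -69.51953, -114.64308
2. -78.41598, -173.25060
3. -0.64717, 65.00082
4. 2.32334, 155.44017
5. 88.81694, -0.60512
6. 5.88666, 113.62057

Point 1:
  Lat: 69 + 31.172/60 = 69.519533
  hemisphere S, so the sign is −
  Lon: 114 + 38.5847/60 = 114.643078
  W → negative
Point 2:
  Lat: 78 + 24.959/60 = 78.415983
  S ⇒ negate
  λ: 15.036′ = 0.250600°; total 173.250600
  W ⇒ negate
Point 3:
  Latitude: 38.83′ = 0.647167°; total 0.647167
  hemisphere S, so the sign is −
  Lon: 0.049′ = 0.000817°; total 65.000817
  E ⇒ keep positive
Point 4:
  φ: 19.4005′ = 0.323342°; total 2.323342
  N ⇒ keep positive
  Longitude: 155 + 26.41/60 = 155.440167
  E → positive
Point 5:
  φ: 49.0163′ = 0.816938°; total 88.816938
  N ⇒ keep positive
  λ: 0 + 36.307/60 = 0.605117
  W ⇒ negate
Point 6:
  Latitude: 5 + 53.1998/60 = 5.886663
  N → positive
  Lon: 113 + 37.234/60 = 113.620567
  E → positive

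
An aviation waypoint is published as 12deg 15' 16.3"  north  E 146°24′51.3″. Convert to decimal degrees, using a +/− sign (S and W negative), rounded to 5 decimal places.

Latitude: 15′ + 16.3″ = 15.27167′; 12 + 15.27167/60 = 12.254528
N ⇒ keep positive
Lon: 24′ + 51.3″ = 24.85500′; 146 + 24.85500/60 = 146.414250
E ⇒ keep positive

12.25453, 146.41425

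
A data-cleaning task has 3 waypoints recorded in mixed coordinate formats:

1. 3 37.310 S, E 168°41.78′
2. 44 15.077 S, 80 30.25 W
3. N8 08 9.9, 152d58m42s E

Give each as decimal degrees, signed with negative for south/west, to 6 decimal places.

1. -3.621833, 168.696333
2. -44.251283, -80.504167
3. 8.136083, 152.978333

Point 1:
  Lat: 37.31′ = 0.621833°; total 3.6218333
  hemisphere S, so the sign is −
  λ: 168 + 41.78/60 = 168.6963333
  E → positive
Point 2:
  Latitude: 15.077′ = 0.251283°; total 44.2512833
  S → negative
  Longitude: 30.25′ = 0.504167°; total 80.5041667
  W → negative
Point 3:
  Latitude: 8 + 8/60 + 9.9/3600 = 8.1360833
  N ⇒ keep positive
  Longitude: 58′ + 42″ = 58.70000′; 152 + 58.70000/60 = 152.9783333
  E → positive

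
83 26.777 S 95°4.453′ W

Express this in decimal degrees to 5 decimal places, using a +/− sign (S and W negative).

φ: 83 + 26.777/60 = 83.446283
S ⇒ negate
Lon: 4.453′ = 0.074217°; total 95.074217
W ⇒ negate

-83.44628, -95.07422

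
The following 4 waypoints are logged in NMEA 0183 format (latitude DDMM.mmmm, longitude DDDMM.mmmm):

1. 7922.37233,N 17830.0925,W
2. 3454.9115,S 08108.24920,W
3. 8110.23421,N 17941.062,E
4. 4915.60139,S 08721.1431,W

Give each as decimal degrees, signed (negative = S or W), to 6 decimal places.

Point 1:
  Latitude: split at 2 digits → 79° and 22.37233′; 79 + 22.37233/60 = 79.3728722
  N ⇒ keep positive
  Longitude: degrees = first 3 digits = 178, minutes = 30.0925; 178 + 30.0925/60 = 178.5015417
  W → negative
Point 2:
  Lat: degrees = first 2 digits = 34, minutes = 54.9115; 34 + 54.9115/60 = 34.9151917
  hemisphere S, so the sign is −
  Lon: split at 3 digits → 081° and 8.2492′; 81 + 8.2492/60 = 81.1374867
  hemisphere W, so the sign is −
Point 3:
  Latitude: split at 2 digits → 81° and 10.23421′; 81 + 10.23421/60 = 81.1705702
  N ⇒ keep positive
  Lon: degrees = first 3 digits = 179, minutes = 41.062; 179 + 41.062/60 = 179.6843667
  E ⇒ keep positive
Point 4:
  Latitude: split at 2 digits → 49° and 15.60139′; 49 + 15.60139/60 = 49.2600232
  hemisphere S, so the sign is −
  Longitude: degrees = first 3 digits = 87, minutes = 21.1431; 87 + 21.1431/60 = 87.3523850
  W ⇒ negate

1. 79.372872, -178.501542
2. -34.915192, -81.137487
3. 81.170570, 179.684367
4. -49.260023, -87.352385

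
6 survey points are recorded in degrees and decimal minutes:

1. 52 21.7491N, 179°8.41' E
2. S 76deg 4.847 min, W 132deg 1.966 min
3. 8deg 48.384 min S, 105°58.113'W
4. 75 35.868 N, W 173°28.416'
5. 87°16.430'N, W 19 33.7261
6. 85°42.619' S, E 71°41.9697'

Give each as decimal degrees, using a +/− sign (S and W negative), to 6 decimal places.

Point 1:
  φ: 52 + 21.7491/60 = 52.3624850
  N → positive
  Lon: 8.41′ = 0.140167°; total 179.1401667
  E → positive
Point 2:
  Lat: 4.847′ = 0.080783°; total 76.0807833
  hemisphere S, so the sign is −
  Lon: 132 + 1.966/60 = 132.0327667
  W ⇒ negate
Point 3:
  Lat: 48.384′ = 0.806400°; total 8.8064000
  S → negative
  Lon: 105 + 58.113/60 = 105.9685500
  hemisphere W, so the sign is −
Point 4:
  Lat: 75 + 35.868/60 = 75.5978000
  N → positive
  Lon: 173 + 28.416/60 = 173.4736000
  W → negative
Point 5:
  Latitude: 87 + 16.43/60 = 87.2738333
  N → positive
  λ: 19 + 33.7261/60 = 19.5621017
  W ⇒ negate
Point 6:
  φ: 42.619′ = 0.710317°; total 85.7103167
  S ⇒ negate
  Lon: 71 + 41.9697/60 = 71.6994950
  E → positive

1. 52.362485, 179.140167
2. -76.080783, -132.032767
3. -8.806400, -105.968550
4. 75.597800, -173.473600
5. 87.273833, -19.562102
6. -85.710317, 71.699495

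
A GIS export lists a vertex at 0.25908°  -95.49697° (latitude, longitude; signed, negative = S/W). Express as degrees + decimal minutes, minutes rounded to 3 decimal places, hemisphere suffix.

Lat: minutes = (0.259080 − 0) × 60 = 15.54480
Longitude is negative → W; |value| = 95.496970
Longitude: fractional part 0.496970 → 29.81820 minutes

0° 15.545′ N, 95° 29.818′ W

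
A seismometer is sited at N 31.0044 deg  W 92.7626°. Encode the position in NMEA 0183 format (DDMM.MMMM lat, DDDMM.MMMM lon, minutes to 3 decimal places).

3100.264,N / 09245.756,W

Lat: fractional part 0.004400 → 0.26400 minutes
λ: 92° + 0.762600 × 60 = 92° 45.75600′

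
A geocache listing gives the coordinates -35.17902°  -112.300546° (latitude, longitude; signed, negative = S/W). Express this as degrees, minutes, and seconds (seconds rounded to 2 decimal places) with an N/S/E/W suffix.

Latitude is negative → S; |value| = 35.179020
Lat: whole degrees 35; 10.74120′ → 10′ and 44.4720″
Longitude is negative → W; |value| = 112.300546
Longitude: 0.300546° → 18.03276′; 0.03276 × 60 = 1.9656″

35°10′44.47″ S, 112°18′1.97″ W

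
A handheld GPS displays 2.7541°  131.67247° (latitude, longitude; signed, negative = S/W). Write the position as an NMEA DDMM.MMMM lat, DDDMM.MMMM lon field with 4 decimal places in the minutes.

0245.2460,N / 13140.3482,E

φ: minutes = (2.754100 − 2) × 60 = 45.246000
Longitude: fractional part 0.672470 → 40.348200 minutes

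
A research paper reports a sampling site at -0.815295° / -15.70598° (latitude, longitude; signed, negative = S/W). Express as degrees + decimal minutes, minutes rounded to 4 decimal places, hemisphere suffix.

Latitude is negative → S; |value| = 0.815295
φ: fractional part 0.815295 → 48.917700 minutes
Longitude is negative → W; |value| = 15.705980
Lon: 15° + 0.705980 × 60 = 15° 42.358800′

0° 48.9177′ S, 15° 42.3588′ W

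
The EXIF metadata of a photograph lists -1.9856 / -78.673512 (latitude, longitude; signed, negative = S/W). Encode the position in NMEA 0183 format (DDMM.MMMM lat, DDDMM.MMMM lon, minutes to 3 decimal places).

0159.136,S / 07840.411,W

Latitude is negative → S; |value| = 1.985600
Latitude: minutes = (1.985600 − 1) × 60 = 59.13600
Longitude is negative → W; |value| = 78.673512
Lon: 78° + 0.673512 × 60 = 78° 40.41072′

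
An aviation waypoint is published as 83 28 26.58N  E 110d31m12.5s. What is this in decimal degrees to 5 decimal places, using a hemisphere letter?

83.47405° N, 110.52014° E

Latitude: 28′ + 26.58″ = 28.44300′; 83 + 28.44300/60 = 83.474050
Longitude: 31′ + 12.5″ = 31.20833′; 110 + 31.20833/60 = 110.520139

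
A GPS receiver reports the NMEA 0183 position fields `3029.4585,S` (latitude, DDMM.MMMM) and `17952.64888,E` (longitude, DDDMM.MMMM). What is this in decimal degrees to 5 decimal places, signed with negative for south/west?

Lat: degrees = first 2 digits = 30, minutes = 29.4585; 30 + 29.4585/60 = 30.490975
S ⇒ negate
λ: split at 3 digits → 179° and 52.64888′; 179 + 52.64888/60 = 179.877481
E → positive

-30.49098, 179.87748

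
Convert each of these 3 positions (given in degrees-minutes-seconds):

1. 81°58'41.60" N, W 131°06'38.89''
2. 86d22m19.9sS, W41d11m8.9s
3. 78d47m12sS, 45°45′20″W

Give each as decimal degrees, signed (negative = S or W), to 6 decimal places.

Point 1:
  φ: 58′ + 41.6″ = 58.69333′; 81 + 58.69333/60 = 81.9782222
  N ⇒ keep positive
  λ: 131° + 6/60 + 38.89/3600 = 131 + 0.100000 + 0.010803 = 131.1108028
  hemisphere W, so the sign is −
Point 2:
  Lat: 86° + 22/60 + 19.9/3600 = 86 + 0.366667 + 0.005528 = 86.3721944
  S → negative
  λ: 11′ + 8.9″ = 11.14833′; 41 + 11.14833/60 = 41.1858056
  hemisphere W, so the sign is −
Point 3:
  Latitude: 47′ + 12″ = 47.20000′; 78 + 47.20000/60 = 78.7866667
  S → negative
  Lon: 45′ + 20″ = 45.33333′; 45 + 45.33333/60 = 45.7555556
  hemisphere W, so the sign is −

1. 81.978222, -131.110803
2. -86.372194, -41.185806
3. -78.786667, -45.755556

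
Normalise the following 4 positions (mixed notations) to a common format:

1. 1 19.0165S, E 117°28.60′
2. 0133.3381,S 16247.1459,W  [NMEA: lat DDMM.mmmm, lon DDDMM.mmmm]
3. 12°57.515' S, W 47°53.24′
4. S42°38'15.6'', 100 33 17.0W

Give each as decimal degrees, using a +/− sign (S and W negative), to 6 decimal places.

1. -1.316942, 117.476667
2. -1.555635, -162.785765
3. -12.958583, -47.887333
4. -42.637667, -100.554722

Point 1:
  Latitude: 1 + 19.0165/60 = 1.3169417
  hemisphere S, so the sign is −
  Longitude: 28.6′ = 0.476667°; total 117.4766667
  E → positive
Point 2:
  φ: split at 2 digits → 01° and 33.3381′; 1 + 33.3381/60 = 1.5556350
  hemisphere S, so the sign is −
  Longitude: degrees = first 3 digits = 162, minutes = 47.1459; 162 + 47.1459/60 = 162.7857650
  hemisphere W, so the sign is −
Point 3:
  Latitude: 57.515′ = 0.958583°; total 12.9585833
  S → negative
  Lon: 47 + 53.24/60 = 47.8873333
  W → negative
Point 4:
  Latitude: 42 + 38/60 + 15.6/3600 = 42.6376667
  S → negative
  λ: 100° + 33/60 + 17/3600 = 100 + 0.550000 + 0.004722 = 100.5547222
  W → negative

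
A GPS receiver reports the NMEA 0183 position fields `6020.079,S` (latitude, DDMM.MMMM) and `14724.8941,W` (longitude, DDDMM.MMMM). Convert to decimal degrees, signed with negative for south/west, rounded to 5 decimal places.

φ: split at 2 digits → 60° and 20.079′; 60 + 20.079/60 = 60.334650
hemisphere S, so the sign is −
Lon: split at 3 digits → 147° and 24.8941′; 147 + 24.8941/60 = 147.414902
W → negative

-60.33465, -147.41490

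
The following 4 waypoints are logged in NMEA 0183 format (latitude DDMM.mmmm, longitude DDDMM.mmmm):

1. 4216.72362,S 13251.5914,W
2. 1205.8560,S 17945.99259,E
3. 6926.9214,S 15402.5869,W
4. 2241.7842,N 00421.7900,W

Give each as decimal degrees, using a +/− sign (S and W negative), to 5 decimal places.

1. -42.27873, -132.85986
2. -12.09760, 179.76654
3. -69.44869, -154.04312
4. 22.69640, -4.36317

Point 1:
  Latitude: degrees = first 2 digits = 42, minutes = 16.72362; 42 + 16.72362/60 = 42.278727
  S → negative
  Lon: degrees = first 3 digits = 132, minutes = 51.5914; 132 + 51.5914/60 = 132.859857
  W → negative
Point 2:
  Lat: split at 2 digits → 12° and 5.856′; 12 + 5.856/60 = 12.097600
  hemisphere S, so the sign is −
  Lon: degrees = first 3 digits = 179, minutes = 45.99259; 179 + 45.99259/60 = 179.766543
  E → positive
Point 3:
  Lat: split at 2 digits → 69° and 26.9214′; 69 + 26.9214/60 = 69.448690
  hemisphere S, so the sign is −
  Longitude: split at 3 digits → 154° and 2.5869′; 154 + 2.5869/60 = 154.043115
  W → negative
Point 4:
  φ: degrees = first 2 digits = 22, minutes = 41.7842; 22 + 41.7842/60 = 22.696403
  N → positive
  Longitude: split at 3 digits → 004° and 21.79′; 4 + 21.79/60 = 4.363167
  W → negative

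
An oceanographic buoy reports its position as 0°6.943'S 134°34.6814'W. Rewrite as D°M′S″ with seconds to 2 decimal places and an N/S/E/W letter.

Latitude: 6.94300′ → 6′ and 0.94300 × 60 = 56.5800″
λ: 34.68140′ → 34′ and 0.68140 × 60 = 40.8840″

0°06′56.58″ S, 134°34′40.88″ W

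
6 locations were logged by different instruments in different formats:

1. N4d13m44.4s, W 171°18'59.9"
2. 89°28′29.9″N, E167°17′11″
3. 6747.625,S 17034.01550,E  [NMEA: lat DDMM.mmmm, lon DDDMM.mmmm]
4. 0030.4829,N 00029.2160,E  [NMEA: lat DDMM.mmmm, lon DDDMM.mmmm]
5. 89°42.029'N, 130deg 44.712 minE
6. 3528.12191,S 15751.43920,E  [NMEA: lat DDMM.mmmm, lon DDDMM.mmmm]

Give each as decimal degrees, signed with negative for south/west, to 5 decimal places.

1. 4.22900, -171.31664
2. 89.47497, 167.28639
3. -67.79375, 170.56693
4. 0.50805, 0.48693
5. 89.70048, 130.74520
6. -35.46870, 157.85732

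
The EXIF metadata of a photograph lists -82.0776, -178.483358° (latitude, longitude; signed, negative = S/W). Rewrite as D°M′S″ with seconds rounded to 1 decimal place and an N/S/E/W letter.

82°04′39.4″ S, 178°29′0.1″ W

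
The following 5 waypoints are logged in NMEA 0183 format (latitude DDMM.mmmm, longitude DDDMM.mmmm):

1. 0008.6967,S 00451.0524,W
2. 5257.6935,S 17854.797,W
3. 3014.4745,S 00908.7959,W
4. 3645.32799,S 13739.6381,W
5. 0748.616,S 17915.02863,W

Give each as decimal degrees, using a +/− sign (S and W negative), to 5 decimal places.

Point 1:
  Latitude: split at 2 digits → 00° and 8.6967′; 0 + 8.6967/60 = 0.144945
  S → negative
  Longitude: degrees = first 3 digits = 4, minutes = 51.0524; 4 + 51.0524/60 = 4.850873
  W ⇒ negate
Point 2:
  Lat: degrees = first 2 digits = 52, minutes = 57.6935; 52 + 57.6935/60 = 52.961558
  hemisphere S, so the sign is −
  λ: degrees = first 3 digits = 178, minutes = 54.797; 178 + 54.797/60 = 178.913283
  W → negative
Point 3:
  Lat: degrees = first 2 digits = 30, minutes = 14.4745; 30 + 14.4745/60 = 30.241242
  hemisphere S, so the sign is −
  λ: degrees = first 3 digits = 9, minutes = 8.7959; 9 + 8.7959/60 = 9.146598
  W → negative
Point 4:
  φ: split at 2 digits → 36° and 45.32799′; 36 + 45.32799/60 = 36.755467
  S ⇒ negate
  Lon: degrees = first 3 digits = 137, minutes = 39.6381; 137 + 39.6381/60 = 137.660635
  hemisphere W, so the sign is −
Point 5:
  Latitude: degrees = first 2 digits = 7, minutes = 48.616; 7 + 48.616/60 = 7.810267
  hemisphere S, so the sign is −
  λ: split at 3 digits → 179° and 15.02863′; 179 + 15.02863/60 = 179.250477
  hemisphere W, so the sign is −

1. -0.14495, -4.85087
2. -52.96156, -178.91328
3. -30.24124, -9.14660
4. -36.75547, -137.66064
5. -7.81027, -179.25048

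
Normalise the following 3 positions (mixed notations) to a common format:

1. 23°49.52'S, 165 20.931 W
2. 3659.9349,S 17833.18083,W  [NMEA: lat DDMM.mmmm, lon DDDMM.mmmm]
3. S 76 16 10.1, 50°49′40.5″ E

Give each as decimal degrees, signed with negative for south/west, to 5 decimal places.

1. -23.82533, -165.34885
2. -36.99892, -178.55301
3. -76.26947, 50.82792

Point 1:
  φ: 49.52′ = 0.825333°; total 23.825333
  hemisphere S, so the sign is −
  Lon: 165 + 20.931/60 = 165.348850
  W → negative
Point 2:
  Latitude: degrees = first 2 digits = 36, minutes = 59.9349; 36 + 59.9349/60 = 36.998915
  S ⇒ negate
  Lon: degrees = first 3 digits = 178, minutes = 33.18083; 178 + 33.18083/60 = 178.553014
  hemisphere W, so the sign is −
Point 3:
  φ: 76 + 16/60 + 10.1/3600 = 76.269472
  hemisphere S, so the sign is −
  Lon: 49′ + 40.5″ = 49.67500′; 50 + 49.67500/60 = 50.827917
  E → positive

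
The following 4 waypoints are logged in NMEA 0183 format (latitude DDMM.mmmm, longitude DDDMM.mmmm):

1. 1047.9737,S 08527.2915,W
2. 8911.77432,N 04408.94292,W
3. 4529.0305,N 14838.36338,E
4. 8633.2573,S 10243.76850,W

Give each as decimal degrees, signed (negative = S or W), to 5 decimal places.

1. -10.79956, -85.45486
2. 89.19624, -44.14905
3. 45.48384, 148.63939
4. -86.55429, -102.72948

Point 1:
  φ: degrees = first 2 digits = 10, minutes = 47.9737; 10 + 47.9737/60 = 10.799562
  hemisphere S, so the sign is −
  Longitude: degrees = first 3 digits = 85, minutes = 27.2915; 85 + 27.2915/60 = 85.454858
  W → negative
Point 2:
  Latitude: split at 2 digits → 89° and 11.77432′; 89 + 11.77432/60 = 89.196239
  N → positive
  Longitude: degrees = first 3 digits = 44, minutes = 8.94292; 44 + 8.94292/60 = 44.149049
  W → negative
Point 3:
  Latitude: degrees = first 2 digits = 45, minutes = 29.0305; 45 + 29.0305/60 = 45.483842
  N ⇒ keep positive
  λ: split at 3 digits → 148° and 38.36338′; 148 + 38.36338/60 = 148.639390
  E → positive
Point 4:
  Lat: degrees = first 2 digits = 86, minutes = 33.2573; 86 + 33.2573/60 = 86.554288
  S → negative
  λ: degrees = first 3 digits = 102, minutes = 43.7685; 102 + 43.7685/60 = 102.729475
  hemisphere W, so the sign is −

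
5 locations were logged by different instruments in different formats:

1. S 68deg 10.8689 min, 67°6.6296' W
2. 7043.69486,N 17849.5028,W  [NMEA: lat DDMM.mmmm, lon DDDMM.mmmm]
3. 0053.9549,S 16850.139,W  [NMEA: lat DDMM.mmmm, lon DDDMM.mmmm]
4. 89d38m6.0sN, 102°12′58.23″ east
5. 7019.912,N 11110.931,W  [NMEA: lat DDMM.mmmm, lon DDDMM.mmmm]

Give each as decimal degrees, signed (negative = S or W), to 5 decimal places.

Point 1:
  Lat: 10.8689′ = 0.181148°; total 68.181148
  S ⇒ negate
  λ: 67 + 6.6296/60 = 67.110493
  W → negative
Point 2:
  φ: split at 2 digits → 70° and 43.69486′; 70 + 43.69486/60 = 70.728248
  N → positive
  λ: split at 3 digits → 178° and 49.5028′; 178 + 49.5028/60 = 178.825047
  W → negative
Point 3:
  φ: degrees = first 2 digits = 0, minutes = 53.9549; 0 + 53.9549/60 = 0.899248
  hemisphere S, so the sign is −
  λ: degrees = first 3 digits = 168, minutes = 50.139; 168 + 50.139/60 = 168.835650
  W → negative
Point 4:
  Latitude: 38′ + 6″ = 38.10000′; 89 + 38.10000/60 = 89.635000
  N ⇒ keep positive
  Longitude: 102° + 12/60 + 58.23/3600 = 102 + 0.200000 + 0.016175 = 102.216175
  E → positive
Point 5:
  Lat: degrees = first 2 digits = 70, minutes = 19.912; 70 + 19.912/60 = 70.331867
  N ⇒ keep positive
  Lon: split at 3 digits → 111° and 10.931′; 111 + 10.931/60 = 111.182183
  W ⇒ negate

1. -68.18115, -67.11049
2. 70.72825, -178.82505
3. -0.89925, -168.83565
4. 89.63500, 102.21618
5. 70.33187, -111.18218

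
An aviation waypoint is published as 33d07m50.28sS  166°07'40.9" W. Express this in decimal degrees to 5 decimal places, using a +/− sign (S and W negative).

-33.13063, -166.12803

Latitude: 33 + 7/60 + 50.28/3600 = 33.130633
hemisphere S, so the sign is −
λ: 166 + 7/60 + 40.9/3600 = 166.128028
W ⇒ negate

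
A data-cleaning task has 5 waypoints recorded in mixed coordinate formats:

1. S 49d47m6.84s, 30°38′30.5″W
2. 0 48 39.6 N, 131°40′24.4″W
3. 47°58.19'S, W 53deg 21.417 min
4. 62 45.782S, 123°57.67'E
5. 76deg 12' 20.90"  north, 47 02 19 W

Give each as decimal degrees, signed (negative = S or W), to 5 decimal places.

1. -49.78523, -30.64181
2. 0.81100, -131.67344
3. -47.96983, -53.35695
4. -62.76303, 123.96117
5. 76.20581, -47.03861

Point 1:
  φ: 49° + 47/60 + 6.84/3600 = 49 + 0.783333 + 0.001900 = 49.785233
  hemisphere S, so the sign is −
  Lon: 30 + 38/60 + 30.5/3600 = 30.641806
  hemisphere W, so the sign is −
Point 2:
  Latitude: 0° + 48/60 + 39.6/3600 = 0 + 0.800000 + 0.011000 = 0.811000
  N → positive
  Longitude: 131 + 40/60 + 24.4/3600 = 131.673444
  hemisphere W, so the sign is −
Point 3:
  Lat: 47 + 58.19/60 = 47.969833
  S ⇒ negate
  Lon: 21.417′ = 0.356950°; total 53.356950
  W ⇒ negate
Point 4:
  φ: 62 + 45.782/60 = 62.763033
  hemisphere S, so the sign is −
  Longitude: 123 + 57.67/60 = 123.961167
  E → positive
Point 5:
  Latitude: 12′ + 20.9″ = 12.34833′; 76 + 12.34833/60 = 76.205806
  N → positive
  Lon: 47 + 2/60 + 19/3600 = 47.038611
  W → negative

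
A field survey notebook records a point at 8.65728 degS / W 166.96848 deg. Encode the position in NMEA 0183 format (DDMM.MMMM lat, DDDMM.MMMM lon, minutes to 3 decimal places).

0839.437,S / 16658.109,W

Latitude: fractional part 0.657280 → 39.43680 minutes
Longitude: 166° + 0.968480 × 60 = 166° 58.10880′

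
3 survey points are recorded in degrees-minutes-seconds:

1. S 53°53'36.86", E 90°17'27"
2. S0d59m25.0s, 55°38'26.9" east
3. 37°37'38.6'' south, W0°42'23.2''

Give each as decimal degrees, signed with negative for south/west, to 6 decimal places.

Point 1:
  Latitude: 53 + 53/60 + 36.86/3600 = 53.8935722
  S → negative
  Lon: 90 + 17/60 + 27/3600 = 90.2908333
  E ⇒ keep positive
Point 2:
  φ: 59′ + 25″ = 59.41667′; 0 + 59.41667/60 = 0.9902778
  S ⇒ negate
  Longitude: 55 + 38/60 + 26.9/3600 = 55.6408056
  E ⇒ keep positive
Point 3:
  φ: 37° + 37/60 + 38.6/3600 = 37 + 0.616667 + 0.010722 = 37.6273889
  S ⇒ negate
  Lon: 0° + 42/60 + 23.2/3600 = 0 + 0.700000 + 0.006444 = 0.7064444
  W → negative

1. -53.893572, 90.290833
2. -0.990278, 55.640806
3. -37.627389, -0.706444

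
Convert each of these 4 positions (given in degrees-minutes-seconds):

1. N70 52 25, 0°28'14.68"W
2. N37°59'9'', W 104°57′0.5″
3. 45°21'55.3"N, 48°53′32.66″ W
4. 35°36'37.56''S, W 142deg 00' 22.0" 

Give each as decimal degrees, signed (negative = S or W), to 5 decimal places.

1. 70.87361, -0.47074
2. 37.98583, -104.95014
3. 45.36536, -48.89241
4. -35.61043, -142.00611

Point 1:
  Latitude: 52′ + 25″ = 52.41667′; 70 + 52.41667/60 = 70.873611
  N ⇒ keep positive
  Lon: 0° + 28/60 + 14.68/3600 = 0 + 0.466667 + 0.004078 = 0.470744
  hemisphere W, so the sign is −
Point 2:
  Lat: 37 + 59/60 + 9/3600 = 37.985833
  N → positive
  Lon: 104° + 57/60 + 0.5/3600 = 104 + 0.950000 + 0.000139 = 104.950139
  W → negative
Point 3:
  Latitude: 45° + 21/60 + 55.3/3600 = 45 + 0.350000 + 0.015361 = 45.365361
  N → positive
  Longitude: 48° + 53/60 + 32.66/3600 = 48 + 0.883333 + 0.009072 = 48.892406
  hemisphere W, so the sign is −
Point 4:
  Latitude: 35 + 36/60 + 37.56/3600 = 35.610433
  S ⇒ negate
  λ: 142° + 0/60 + 22/3600 = 142 + 0.000000 + 0.006111 = 142.006111
  W ⇒ negate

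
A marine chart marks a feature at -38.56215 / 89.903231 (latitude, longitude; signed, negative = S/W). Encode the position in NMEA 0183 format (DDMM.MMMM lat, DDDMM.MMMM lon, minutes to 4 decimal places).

3833.7290,S / 08954.1939,E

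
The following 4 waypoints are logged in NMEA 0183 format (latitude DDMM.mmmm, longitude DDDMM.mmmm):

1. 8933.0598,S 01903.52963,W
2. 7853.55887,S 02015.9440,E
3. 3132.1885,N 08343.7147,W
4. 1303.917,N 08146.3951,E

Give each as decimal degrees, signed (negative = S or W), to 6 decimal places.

1. -89.550997, -19.058827
2. -78.892648, 20.265733
3. 31.536475, -83.728578
4. 13.065283, 81.773252

Point 1:
  Latitude: degrees = first 2 digits = 89, minutes = 33.0598; 89 + 33.0598/60 = 89.5509967
  S ⇒ negate
  Lon: degrees = first 3 digits = 19, minutes = 3.52963; 19 + 3.52963/60 = 19.0588272
  W ⇒ negate
Point 2:
  φ: split at 2 digits → 78° and 53.55887′; 78 + 53.55887/60 = 78.8926478
  hemisphere S, so the sign is −
  λ: degrees = first 3 digits = 20, minutes = 15.944; 20 + 15.944/60 = 20.2657333
  E → positive
Point 3:
  Lat: split at 2 digits → 31° and 32.1885′; 31 + 32.1885/60 = 31.5364750
  N → positive
  λ: degrees = first 3 digits = 83, minutes = 43.7147; 83 + 43.7147/60 = 83.7285783
  W ⇒ negate
Point 4:
  Lat: degrees = first 2 digits = 13, minutes = 3.917; 13 + 3.917/60 = 13.0652833
  N → positive
  Lon: split at 3 digits → 081° and 46.3951′; 81 + 46.3951/60 = 81.7732517
  E → positive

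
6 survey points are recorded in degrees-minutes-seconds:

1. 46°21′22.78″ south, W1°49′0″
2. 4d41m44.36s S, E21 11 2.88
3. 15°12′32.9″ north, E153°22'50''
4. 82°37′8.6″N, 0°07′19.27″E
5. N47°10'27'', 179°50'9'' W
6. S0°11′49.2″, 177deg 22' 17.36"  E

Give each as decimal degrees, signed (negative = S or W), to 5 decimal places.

1. -46.35633, -1.81667
2. -4.69566, 21.18413
3. 15.20914, 153.38056
4. 82.61906, 0.12202
5. 47.17417, -179.83583
6. -0.19700, 177.37149

Point 1:
  φ: 21′ + 22.78″ = 21.37967′; 46 + 21.37967/60 = 46.356328
  S ⇒ negate
  Lon: 1° + 49/60 + 0/3600 = 1 + 0.816667 + 0.000000 = 1.816667
  hemisphere W, so the sign is −
Point 2:
  φ: 4 + 41/60 + 44.36/3600 = 4.695656
  S → negative
  Longitude: 11′ + 2.88″ = 11.04800′; 21 + 11.04800/60 = 21.184133
  E ⇒ keep positive
Point 3:
  Latitude: 15 + 12/60 + 32.9/3600 = 15.209139
  N → positive
  Longitude: 153° + 22/60 + 50/3600 = 153 + 0.366667 + 0.013889 = 153.380556
  E → positive
Point 4:
  φ: 37′ + 8.6″ = 37.14333′; 82 + 37.14333/60 = 82.619056
  N → positive
  λ: 0 + 7/60 + 19.27/3600 = 0.122019
  E → positive
Point 5:
  φ: 47 + 10/60 + 27/3600 = 47.174167
  N ⇒ keep positive
  Longitude: 179 + 50/60 + 9/3600 = 179.835833
  W ⇒ negate
Point 6:
  Lat: 0 + 11/60 + 49.2/3600 = 0.197000
  hemisphere S, so the sign is −
  λ: 22′ + 17.36″ = 22.28933′; 177 + 22.28933/60 = 177.371489
  E ⇒ keep positive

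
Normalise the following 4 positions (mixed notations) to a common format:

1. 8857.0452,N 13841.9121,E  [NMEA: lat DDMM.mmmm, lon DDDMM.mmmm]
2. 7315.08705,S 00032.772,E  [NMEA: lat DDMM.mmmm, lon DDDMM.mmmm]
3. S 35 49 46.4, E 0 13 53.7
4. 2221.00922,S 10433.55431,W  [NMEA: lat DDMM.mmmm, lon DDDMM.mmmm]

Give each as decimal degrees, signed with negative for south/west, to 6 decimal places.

Point 1:
  Lat: degrees = first 2 digits = 88, minutes = 57.0452; 88 + 57.0452/60 = 88.9507533
  N ⇒ keep positive
  λ: degrees = first 3 digits = 138, minutes = 41.9121; 138 + 41.9121/60 = 138.6985350
  E → positive
Point 2:
  φ: split at 2 digits → 73° and 15.08705′; 73 + 15.08705/60 = 73.2514508
  S → negative
  Longitude: split at 3 digits → 000° and 32.772′; 0 + 32.772/60 = 0.5462000
  E → positive
Point 3:
  φ: 49′ + 46.4″ = 49.77333′; 35 + 49.77333/60 = 35.8295556
  S ⇒ negate
  λ: 0 + 13/60 + 53.7/3600 = 0.2315833
  E → positive
Point 4:
  Latitude: degrees = first 2 digits = 22, minutes = 21.00922; 22 + 21.00922/60 = 22.3501537
  S ⇒ negate
  λ: split at 3 digits → 104° and 33.55431′; 104 + 33.55431/60 = 104.5592385
  hemisphere W, so the sign is −

1. 88.950753, 138.698535
2. -73.251451, 0.546200
3. -35.829556, 0.231583
4. -22.350154, -104.559239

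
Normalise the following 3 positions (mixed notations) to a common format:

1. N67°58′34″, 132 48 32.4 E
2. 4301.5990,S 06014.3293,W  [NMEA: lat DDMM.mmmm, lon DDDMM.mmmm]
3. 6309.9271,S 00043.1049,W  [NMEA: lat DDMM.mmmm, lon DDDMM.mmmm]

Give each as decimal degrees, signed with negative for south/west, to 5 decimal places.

1. 67.97611, 132.80900
2. -43.02665, -60.23882
3. -63.16545, -0.71842

Point 1:
  Latitude: 58′ + 34″ = 58.56667′; 67 + 58.56667/60 = 67.976111
  N ⇒ keep positive
  Lon: 48′ + 32.4″ = 48.54000′; 132 + 48.54000/60 = 132.809000
  E → positive
Point 2:
  Lat: degrees = first 2 digits = 43, minutes = 1.599; 43 + 1.599/60 = 43.026650
  S → negative
  λ: degrees = first 3 digits = 60, minutes = 14.3293; 60 + 14.3293/60 = 60.238822
  W → negative
Point 3:
  Latitude: split at 2 digits → 63° and 9.9271′; 63 + 9.9271/60 = 63.165452
  S → negative
  Longitude: split at 3 digits → 000° and 43.1049′; 0 + 43.1049/60 = 0.718415
  W ⇒ negate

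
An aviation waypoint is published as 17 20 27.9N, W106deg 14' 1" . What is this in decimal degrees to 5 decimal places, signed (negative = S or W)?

17.34108, -106.23361

φ: 17 + 20/60 + 27.9/3600 = 17.341083
N ⇒ keep positive
Longitude: 106 + 14/60 + 1/3600 = 106.233611
W ⇒ negate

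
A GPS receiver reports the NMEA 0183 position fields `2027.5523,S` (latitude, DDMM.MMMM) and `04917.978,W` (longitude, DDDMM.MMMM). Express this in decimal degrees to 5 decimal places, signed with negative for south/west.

-20.45921, -49.29963

Lat: split at 2 digits → 20° and 27.5523′; 20 + 27.5523/60 = 20.459205
S → negative
Longitude: degrees = first 3 digits = 49, minutes = 17.978; 49 + 17.978/60 = 49.299633
hemisphere W, so the sign is −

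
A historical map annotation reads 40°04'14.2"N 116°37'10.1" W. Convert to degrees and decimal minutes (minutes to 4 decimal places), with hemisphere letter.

φ: seconds/60 = 0.23667; minutes = 4 + 0.23667 = 4.236667
Longitude: 37 + 10.1/60 = 37.168333′

40° 4.2367′ N, 116° 37.1683′ W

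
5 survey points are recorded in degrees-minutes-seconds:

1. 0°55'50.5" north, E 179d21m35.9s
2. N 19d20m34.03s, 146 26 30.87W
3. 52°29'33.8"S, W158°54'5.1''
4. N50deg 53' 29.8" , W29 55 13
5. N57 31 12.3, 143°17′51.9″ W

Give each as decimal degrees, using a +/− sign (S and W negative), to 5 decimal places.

Point 1:
  Latitude: 0 + 55/60 + 50.5/3600 = 0.930694
  N → positive
  Lon: 179° + 21/60 + 35.9/3600 = 179 + 0.350000 + 0.009972 = 179.359972
  E ⇒ keep positive
Point 2:
  Lat: 20′ + 34.03″ = 20.56717′; 19 + 20.56717/60 = 19.342786
  N → positive
  Longitude: 26′ + 30.87″ = 26.51450′; 146 + 26.51450/60 = 146.441908
  W → negative
Point 3:
  Lat: 52 + 29/60 + 33.8/3600 = 52.492722
  S → negative
  λ: 158° + 54/60 + 5.1/3600 = 158 + 0.900000 + 0.001417 = 158.901417
  W ⇒ negate
Point 4:
  φ: 50° + 53/60 + 29.8/3600 = 50 + 0.883333 + 0.008278 = 50.891611
  N ⇒ keep positive
  λ: 29 + 55/60 + 13/3600 = 29.920278
  hemisphere W, so the sign is −
Point 5:
  Latitude: 31′ + 12.3″ = 31.20500′; 57 + 31.20500/60 = 57.520083
  N ⇒ keep positive
  λ: 17′ + 51.9″ = 17.86500′; 143 + 17.86500/60 = 143.297750
  hemisphere W, so the sign is −

1. 0.93069, 179.35997
2. 19.34279, -146.44191
3. -52.49272, -158.90142
4. 50.89161, -29.92028
5. 57.52008, -143.29775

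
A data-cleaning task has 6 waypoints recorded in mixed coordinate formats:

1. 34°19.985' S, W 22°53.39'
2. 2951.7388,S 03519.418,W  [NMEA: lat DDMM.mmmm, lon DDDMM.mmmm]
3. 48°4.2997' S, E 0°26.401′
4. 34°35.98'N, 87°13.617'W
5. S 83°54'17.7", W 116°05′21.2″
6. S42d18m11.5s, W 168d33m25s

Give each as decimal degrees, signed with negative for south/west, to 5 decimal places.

Point 1:
  Latitude: 34 + 19.985/60 = 34.333083
  S ⇒ negate
  λ: 22 + 53.39/60 = 22.889833
  W ⇒ negate
Point 2:
  Lat: degrees = first 2 digits = 29, minutes = 51.7388; 29 + 51.7388/60 = 29.862313
  S ⇒ negate
  λ: degrees = first 3 digits = 35, minutes = 19.418; 35 + 19.418/60 = 35.323633
  W ⇒ negate
Point 3:
  Latitude: 48 + 4.2997/60 = 48.071662
  S → negative
  Longitude: 26.401′ = 0.440017°; total 0.440017
  E ⇒ keep positive
Point 4:
  Latitude: 35.98′ = 0.599667°; total 34.599667
  N ⇒ keep positive
  Lon: 87 + 13.617/60 = 87.226950
  W ⇒ negate
Point 5:
  φ: 83° + 54/60 + 17.7/3600 = 83 + 0.900000 + 0.004917 = 83.904917
  S ⇒ negate
  λ: 5′ + 21.2″ = 5.35333′; 116 + 5.35333/60 = 116.089222
  hemisphere W, so the sign is −
Point 6:
  Latitude: 42 + 18/60 + 11.5/3600 = 42.303194
  hemisphere S, so the sign is −
  Lon: 168° + 33/60 + 25/3600 = 168 + 0.550000 + 0.006944 = 168.556944
  W ⇒ negate

1. -34.33308, -22.88983
2. -29.86231, -35.32363
3. -48.07166, 0.44002
4. 34.59967, -87.22695
5. -83.90492, -116.08922
6. -42.30319, -168.55694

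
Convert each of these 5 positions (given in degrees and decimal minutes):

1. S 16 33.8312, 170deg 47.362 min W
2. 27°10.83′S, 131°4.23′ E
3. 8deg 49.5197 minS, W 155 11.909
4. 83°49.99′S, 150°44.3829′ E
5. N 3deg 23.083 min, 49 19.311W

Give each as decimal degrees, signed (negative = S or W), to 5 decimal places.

Point 1:
  φ: 33.8312′ = 0.563853°; total 16.563853
  S → negative
  Longitude: 170 + 47.362/60 = 170.789367
  W ⇒ negate
Point 2:
  φ: 27 + 10.83/60 = 27.180500
  S → negative
  λ: 131 + 4.23/60 = 131.070500
  E ⇒ keep positive
Point 3:
  Latitude: 49.5197′ = 0.825328°; total 8.825328
  S → negative
  Lon: 155 + 11.909/60 = 155.198483
  W ⇒ negate
Point 4:
  Lat: 49.99′ = 0.833167°; total 83.833167
  S ⇒ negate
  λ: 150 + 44.3829/60 = 150.739715
  E → positive
Point 5:
  φ: 3 + 23.083/60 = 3.384717
  N → positive
  Longitude: 19.311′ = 0.321850°; total 49.321850
  W ⇒ negate

1. -16.56385, -170.78937
2. -27.18050, 131.07050
3. -8.82533, -155.19848
4. -83.83317, 150.73972
5. 3.38472, -49.32185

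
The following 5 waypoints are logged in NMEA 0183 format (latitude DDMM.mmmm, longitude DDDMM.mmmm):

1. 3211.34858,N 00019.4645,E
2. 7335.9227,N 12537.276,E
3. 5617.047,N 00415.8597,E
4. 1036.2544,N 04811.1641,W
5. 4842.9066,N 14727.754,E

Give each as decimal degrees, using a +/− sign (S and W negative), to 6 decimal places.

Point 1:
  φ: degrees = first 2 digits = 32, minutes = 11.34858; 32 + 11.34858/60 = 32.1891430
  N ⇒ keep positive
  λ: split at 3 digits → 000° and 19.4645′; 0 + 19.4645/60 = 0.3244083
  E → positive
Point 2:
  φ: split at 2 digits → 73° and 35.9227′; 73 + 35.9227/60 = 73.5987117
  N ⇒ keep positive
  Longitude: split at 3 digits → 125° and 37.276′; 125 + 37.276/60 = 125.6212667
  E ⇒ keep positive
Point 3:
  Latitude: split at 2 digits → 56° and 17.047′; 56 + 17.047/60 = 56.2841167
  N → positive
  λ: split at 3 digits → 004° and 15.8597′; 4 + 15.8597/60 = 4.2643283
  E → positive
Point 4:
  Latitude: degrees = first 2 digits = 10, minutes = 36.2544; 10 + 36.2544/60 = 10.6042400
  N → positive
  λ: split at 3 digits → 048° and 11.1641′; 48 + 11.1641/60 = 48.1860683
  hemisphere W, so the sign is −
Point 5:
  Latitude: split at 2 digits → 48° and 42.9066′; 48 + 42.9066/60 = 48.7151100
  N ⇒ keep positive
  Longitude: split at 3 digits → 147° and 27.754′; 147 + 27.754/60 = 147.4625667
  E → positive

1. 32.189143, 0.324408
2. 73.598712, 125.621267
3. 56.284117, 4.264328
4. 10.604240, -48.186068
5. 48.715110, 147.462567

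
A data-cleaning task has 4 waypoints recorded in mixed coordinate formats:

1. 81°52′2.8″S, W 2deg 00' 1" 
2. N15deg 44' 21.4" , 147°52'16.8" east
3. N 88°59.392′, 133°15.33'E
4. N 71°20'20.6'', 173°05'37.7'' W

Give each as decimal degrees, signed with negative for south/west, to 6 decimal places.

1. -81.867444, -2.000278
2. 15.739278, 147.871333
3. 88.989867, 133.255500
4. 71.339056, -173.093806

Point 1:
  Lat: 81° + 52/60 + 2.8/3600 = 81 + 0.866667 + 0.000778 = 81.8674444
  S → negative
  Lon: 2° + 0/60 + 1/3600 = 2 + 0.000000 + 0.000278 = 2.0002778
  W ⇒ negate
Point 2:
  Latitude: 44′ + 21.4″ = 44.35667′; 15 + 44.35667/60 = 15.7392778
  N ⇒ keep positive
  Longitude: 147 + 52/60 + 16.8/3600 = 147.8713333
  E → positive
Point 3:
  Latitude: 59.392′ = 0.989867°; total 88.9898667
  N ⇒ keep positive
  λ: 15.33′ = 0.255500°; total 133.2555000
  E → positive
Point 4:
  φ: 71 + 20/60 + 20.6/3600 = 71.3390556
  N → positive
  Longitude: 173° + 5/60 + 37.7/3600 = 173 + 0.083333 + 0.010472 = 173.0938056
  hemisphere W, so the sign is −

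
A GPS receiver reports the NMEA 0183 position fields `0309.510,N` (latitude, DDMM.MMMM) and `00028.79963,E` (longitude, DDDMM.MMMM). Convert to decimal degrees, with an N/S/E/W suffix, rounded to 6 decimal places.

φ: split at 2 digits → 03° and 9.51′; 3 + 9.51/60 = 3.1585000
Longitude: split at 3 digits → 000° and 28.79963′; 0 + 28.79963/60 = 0.4799938

3.158500° N, 0.479994° E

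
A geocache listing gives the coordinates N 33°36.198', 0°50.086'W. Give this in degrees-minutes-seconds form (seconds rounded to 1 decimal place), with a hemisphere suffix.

33°36′11.9″ N, 0°50′5.2″ W

Lat: 36.19800′ → 36′ and 0.19800 × 60 = 11.880″
Longitude: fractional minutes 0.08600 × 60 = 5.160″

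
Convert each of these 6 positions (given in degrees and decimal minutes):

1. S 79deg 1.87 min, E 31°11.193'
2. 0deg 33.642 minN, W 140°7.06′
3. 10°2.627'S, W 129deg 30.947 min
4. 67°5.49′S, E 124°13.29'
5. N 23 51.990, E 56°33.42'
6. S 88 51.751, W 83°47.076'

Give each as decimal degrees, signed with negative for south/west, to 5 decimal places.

1. -79.03117, 31.18655
2. 0.56070, -140.11767
3. -10.04378, -129.51578
4. -67.09150, 124.22150
5. 23.86650, 56.55700
6. -88.86252, -83.78460

Point 1:
  Lat: 79 + 1.87/60 = 79.031167
  S → negative
  Longitude: 31 + 11.193/60 = 31.186550
  E → positive
Point 2:
  φ: 0 + 33.642/60 = 0.560700
  N ⇒ keep positive
  Longitude: 7.06′ = 0.117667°; total 140.117667
  hemisphere W, so the sign is −
Point 3:
  Lat: 10 + 2.627/60 = 10.043783
  hemisphere S, so the sign is −
  Lon: 129 + 30.947/60 = 129.515783
  hemisphere W, so the sign is −
Point 4:
  φ: 67 + 5.49/60 = 67.091500
  S ⇒ negate
  λ: 13.29′ = 0.221500°; total 124.221500
  E ⇒ keep positive
Point 5:
  φ: 23 + 51.99/60 = 23.866500
  N → positive
  Longitude: 33.42′ = 0.557000°; total 56.557000
  E ⇒ keep positive
Point 6:
  φ: 88 + 51.751/60 = 88.862517
  hemisphere S, so the sign is −
  Longitude: 47.076′ = 0.784600°; total 83.784600
  W → negative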